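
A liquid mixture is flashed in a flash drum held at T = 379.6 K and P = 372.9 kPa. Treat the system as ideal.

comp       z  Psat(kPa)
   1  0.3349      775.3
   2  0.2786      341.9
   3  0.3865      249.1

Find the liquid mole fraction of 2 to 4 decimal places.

x_2 = 0.2977

Raoult's law: Kᵢ = Pᵢˢᵃᵗ/P = Pᵢˢᵃᵗ/372.9.
  K_1 = 775.3/372.9 = 2.079110, K_2 = 341.9/372.9 = 0.916868, K_3 = 249.1/372.9 = 0.668008
Newton iteration, β⁰ = 0.33:
  β = 0.3300: g = 0.09858, g' = -0.2678 → β = 0.6981
  β = 0.6981: g = 0.01451, g' = -0.2012 → β = 0.7702
  β = 0.7702: g = 0.00022, g' = -0.1954 → β = 0.7713
Converged at β = 0.7713.
Compositions from xᵢ = zᵢ/(1+β(Kᵢ−1)), yᵢ = Kᵢxᵢ:
  1: x = 0.1828, y = 0.3800
  2: x = 0.2977, y = 0.2729
  3: x = 0.5195, y = 0.3471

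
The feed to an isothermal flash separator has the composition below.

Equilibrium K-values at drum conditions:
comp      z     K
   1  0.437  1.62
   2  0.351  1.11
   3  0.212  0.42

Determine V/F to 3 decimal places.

V/F = 0.760

Newton–Raphson from V/F = 0.5:
  V/F = 0.500: g = 0.0702, g' = -0.243 → V/F = 0.789
  V/F = 0.789: g = -0.0092, g' = -0.322 → V/F = 0.760
Converged at V/F = 0.760.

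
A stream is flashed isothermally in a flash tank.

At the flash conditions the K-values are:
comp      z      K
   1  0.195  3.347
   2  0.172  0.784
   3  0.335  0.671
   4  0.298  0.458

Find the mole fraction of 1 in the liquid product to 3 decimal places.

x_1 = 0.141

Material balance + equilibrium reduce to Σ zᵢ(Kᵢ−1)/(1+ψ(Kᵢ−1)) = 0.
Check two-phase: ΣzᵢKᵢ = 1.149 > 1 and Σzᵢ/Kᵢ = 1.428 > 1, so g(0) = 0.149 > 0 and g(1) = -0.428 < 0.
Iterate (Newton) starting at ψ = 0.33:
  ψ = 0.330: g = -0.1024, g' = -0.526 → ψ = 0.135
  ψ = 0.135: g = 0.0195, g' = -0.769 → ψ = 0.161
Converged at ψ = 0.161.
Compositions from xᵢ = zᵢ/(1+ψ(Kᵢ−1)), yᵢ = Kᵢxᵢ:
  1: x = 0.141, y = 0.473
  2: x = 0.178, y = 0.140
  3: x = 0.354, y = 0.237
  4: x = 0.327, y = 0.150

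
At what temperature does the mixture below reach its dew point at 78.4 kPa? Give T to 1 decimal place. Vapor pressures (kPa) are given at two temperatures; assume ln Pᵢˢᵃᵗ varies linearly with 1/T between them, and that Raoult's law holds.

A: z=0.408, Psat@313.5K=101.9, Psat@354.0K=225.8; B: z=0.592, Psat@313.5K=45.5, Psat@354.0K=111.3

T = 325.8 K

Dew-point temperature: Σzᵢ·P/Pᵢˢᵃᵗ(T) = 1. Interpolate ln Pᵢˢᵃᵗ = aᵢ + bᵢ/T.
  T = 313.5 K: ΣzᵢP/Pᵢˢᵃᵗ = 1.3340
  T = 354.0 K: ΣzᵢP/Pᵢˢᵃᵗ = 0.5587
  T = 333.8 K: ΣzᵢP/Pᵢˢᵃᵗ = 0.8397
  T = 323.6 K: ΣzᵢP/Pᵢˢᵃᵗ = 1.0518
  T = 328.7 K: ΣzᵢP/Pᵢˢᵃᵗ = 0.9381
  T = 326.1 K: ΣzᵢP/Pᵢˢᵃᵗ = 0.9940
Interpolating between 323.6 K and 326.1 K gives T ≈ 325.8 K.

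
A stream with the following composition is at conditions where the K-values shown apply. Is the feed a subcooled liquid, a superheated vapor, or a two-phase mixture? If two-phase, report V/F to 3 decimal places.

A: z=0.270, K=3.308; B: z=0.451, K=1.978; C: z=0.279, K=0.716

superheated vapor

ΣzᵢKᵢ = 1.985; Σzᵢ/Kᵢ = 0.699.
Since Σzᵢ/Kᵢ < 1 the mixture is above its dew point — single vapor phase.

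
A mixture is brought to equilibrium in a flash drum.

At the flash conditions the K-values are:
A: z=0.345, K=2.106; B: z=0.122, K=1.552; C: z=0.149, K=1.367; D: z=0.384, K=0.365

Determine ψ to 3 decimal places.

ψ = 0.477

Material balance + equilibrium reduce to Σ zᵢ(Kᵢ−1)/(1+ψ(Kᵢ−1)) = 0.
g(0) = ΣzᵢKᵢ − 1 = 0.260 and g(1) = 1 − Σzᵢ/Kᵢ = -0.403, so a root lies in (0, 1).
Iterate (Newton) starting at ψ = 0.5:
  ψ = 0.500: g = -0.0126, g' = -0.545 → ψ = 0.477
Converged at ψ = 0.477.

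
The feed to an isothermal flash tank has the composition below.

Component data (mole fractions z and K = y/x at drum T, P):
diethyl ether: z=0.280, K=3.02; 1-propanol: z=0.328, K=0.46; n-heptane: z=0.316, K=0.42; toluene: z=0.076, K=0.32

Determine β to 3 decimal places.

Rachford–Rice: g(β) = Σ zᵢ(Kᵢ−1)/(1+β(Kᵢ−1)) = 0.
Check two-phase: ΣzᵢKᵢ = 1.154 > 1 and Σzᵢ/Kᵢ = 1.796 > 1, so g(0) = 0.154 > 0 and g(1) = -0.796 < 0.
Newton–Raphson from β = 0.5:
  β = 0.500: g = -0.2977, g' = -0.754 → β = 0.105
  β = 0.105: g = 0.0279, g' = -1.046 → β = 0.132
  β = 0.132: g = 0.0008, g' = -0.990 → β = 0.133
Converged at β = 0.133.

β = 0.133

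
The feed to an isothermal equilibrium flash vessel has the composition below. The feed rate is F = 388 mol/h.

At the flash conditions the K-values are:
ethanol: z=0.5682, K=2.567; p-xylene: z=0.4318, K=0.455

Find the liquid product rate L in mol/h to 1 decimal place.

L = 90.4 mol/h

Material balance + equilibrium reduce to Σ zᵢ(Kᵢ−1)/(1+β(Kᵢ−1)) = 0.
g(0) = ΣzᵢKᵢ − 1 = 0.6550 and g(1) = 1 − Σzᵢ/Kᵢ = -0.1704, so a root lies in (0, 1).
Binary case is linear: z₁(K₁−1)(1+β(K₂−1)) + z₂(K₂−1)(1+β(K₁−1)) = 0
⇒ β = [z₁(K₁−1)+z₂(K₂−1)] / [−(K₁−1)(K₂−1)] = 0.65504/0.85401 = 0.7670
Then V = β·F = 0.7670·388 = 297.6 mol/h and L = F − V = 90.4 mol/h.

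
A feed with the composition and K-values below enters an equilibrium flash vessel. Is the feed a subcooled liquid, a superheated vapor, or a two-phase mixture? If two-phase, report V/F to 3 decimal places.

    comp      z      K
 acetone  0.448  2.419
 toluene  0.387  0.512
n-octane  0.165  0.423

two-phase, V/F = 0.480

ΣzᵢKᵢ = 1.352; Σzᵢ/Kᵢ = 1.331.
Both exceed 1, so a two-phase solution exists.
Let ψ = V/F and solve Σ zᵢ(Kᵢ−1)/(1+ψ(Kᵢ−1)) = 0.
Newton–Raphson from ψ = 0.48:
  ψ = 0.480: g = -0.0002, g' = -0.581 → ψ = 0.480
Converged at ψ = 0.480.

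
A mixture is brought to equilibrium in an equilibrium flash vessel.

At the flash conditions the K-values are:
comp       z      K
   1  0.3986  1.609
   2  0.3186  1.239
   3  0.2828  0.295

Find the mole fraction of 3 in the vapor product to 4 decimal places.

Material balance + equilibrium reduce to Σ zᵢ(Kᵢ−1)/(1+β(Kᵢ−1)) = 0.
Check two-phase: ΣzᵢKᵢ = 1.1195 > 1 and Σzᵢ/Kᵢ = 1.4635 > 1, so g(0) = 0.1195 > 0 and g(1) = -0.4635 < 0.
Newton–Raphson from β = 0.5:
  β = 0.5000: g = -0.05381, g' = -0.4367 → β = 0.3768
  β = 0.3768: g = -0.00419, g' = -0.3737 → β = 0.3656
  β = 0.3656: g = -0.00002, g' = -0.3694 → β = 0.3655
Converged at β = 0.3655.
Compositions from xᵢ = zᵢ/(1+β(Kᵢ−1)), yᵢ = Kᵢxᵢ:
  1: x = 0.3260, y = 0.5246
  2: x = 0.2930, y = 0.3630
  3: x = 0.3810, y = 0.1124

y_3 = 0.1124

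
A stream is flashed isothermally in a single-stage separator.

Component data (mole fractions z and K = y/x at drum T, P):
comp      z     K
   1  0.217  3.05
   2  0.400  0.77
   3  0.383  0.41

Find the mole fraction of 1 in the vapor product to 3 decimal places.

y_1 = 0.509

Let ψ = V/F and solve Σ zᵢ(Kᵢ−1)/(1+ψ(Kᵢ−1)) = 0.
Feasibility: ΣzᵢKᵢ = 1.127, Σzᵢ/Kᵢ = 1.525 — both > 1, two phases present.
Newton–Raphson from ψ = 0.5:
  ψ = 0.500: g = -0.2048, g' = -0.518 → ψ = 0.104
  ψ = 0.104: g = 0.0314, g' = -0.792 → ψ = 0.144
  ψ = 0.144: g = 0.0014, g' = -0.726 → ψ = 0.146
Converged at ψ = 0.146.
Compositions from xᵢ = zᵢ/(1+ψ(Kᵢ−1)), yᵢ = Kᵢxᵢ:
  1: x = 0.167, y = 0.509
  2: x = 0.414, y = 0.319
  3: x = 0.419, y = 0.172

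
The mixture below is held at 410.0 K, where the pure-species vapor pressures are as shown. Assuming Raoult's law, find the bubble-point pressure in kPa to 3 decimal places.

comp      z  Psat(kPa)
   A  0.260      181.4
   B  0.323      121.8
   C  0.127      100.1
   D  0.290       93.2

At the bubble point ψ → 0, so ΣzᵢKᵢ = 1 with Kᵢ = Pᵢˢᵃᵗ/P ⇒ P = ΣzᵢPᵢˢᵃᵗ.
P = 0.260·181.4 + 0.323·121.8 + 0.127·100.1 + 0.290·93.2 = 126.246 kPa

Pbub = 126.246 kPa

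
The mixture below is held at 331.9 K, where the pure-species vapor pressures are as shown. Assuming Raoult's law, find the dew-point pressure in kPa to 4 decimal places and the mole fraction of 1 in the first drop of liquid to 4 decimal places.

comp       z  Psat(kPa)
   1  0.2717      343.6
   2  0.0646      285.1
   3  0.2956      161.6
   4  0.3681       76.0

At the dew point ψ → 1, so Σzᵢ/Kᵢ = 1 with Kᵢ = Pᵢˢᵃᵗ/P ⇒ 1/P = Σzᵢ/Pᵢˢᵃᵗ.
1/P = 0.2717/343.6 + 0.0646/285.1 + 0.2956/161.6 + 0.3681/76.0 = 0.0076900 ⇒ P = 130.0397 kPa
xᵢ = zᵢP/Pᵢˢᵃᵗ ⇒ x_1 = 0.2717·130.0397/343.6 = 0.1028

Pdew = 130.0397 kPa, x_1 = 0.1028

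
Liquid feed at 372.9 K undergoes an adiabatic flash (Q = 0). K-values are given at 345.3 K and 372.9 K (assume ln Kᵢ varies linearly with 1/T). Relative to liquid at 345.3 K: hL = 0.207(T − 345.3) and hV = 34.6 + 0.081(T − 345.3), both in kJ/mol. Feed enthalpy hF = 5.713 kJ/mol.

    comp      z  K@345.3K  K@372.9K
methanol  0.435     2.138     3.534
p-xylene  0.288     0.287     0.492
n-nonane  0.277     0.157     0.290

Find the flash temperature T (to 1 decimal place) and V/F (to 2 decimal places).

Adiabatic flash: solve Rachford–Rice at each trial T, then check hF = ψ·hV(T) + (1−ψ)·hL(T).
  T = 345.3 K: K = (2.138, 0.287, 0.157), RR gives ψ = 0.063, H_out = 2.192 kJ/mol
  T = 372.9 K: K = (3.534, 0.492, 0.290), RR gives ψ = 0.485, H_out = 20.821 kJ/mol
  T = 359.1 K: K = (2.775, 0.380, 0.216), RR gives ψ = 0.300, H_out = 12.728 kJ/mol
  T = 352.2 K: K = (2.442, 0.331, 0.185), RR gives ψ = 0.195, H_out = 7.990 kJ/mol
  T = 348.8 K: K = (2.289, 0.309, 0.171), RR gives ψ = 0.134, H_out = 5.309 kJ/mol
  T = 350.5 K: K = (2.365, 0.320, 0.178), RR gives ψ = 0.165, H_out = 6.686 kJ/mol
Linear interpolation between T = 348.8 (H_out = 5.309) and T = 350.5 (H_out = 6.686) on hF = 5.713 gives T ≈ 349.3 K, at which ψ = 0.14.

T = 349.3 K, V/F = 0.14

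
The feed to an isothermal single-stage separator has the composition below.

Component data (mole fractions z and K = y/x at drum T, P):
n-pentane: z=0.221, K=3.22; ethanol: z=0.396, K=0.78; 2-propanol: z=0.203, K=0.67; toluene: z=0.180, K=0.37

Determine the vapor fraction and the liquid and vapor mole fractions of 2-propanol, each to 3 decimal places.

Rachford–Rice: g(ψ) = Σ zᵢ(Kᵢ−1)/(1+ψ(Kᵢ−1)) = 0.
Check two-phase: ΣzᵢKᵢ = 1.223 > 1 and Σzᵢ/Kᵢ = 1.366 > 1, so g(0) = 0.223 > 0 and g(1) = -0.366 < 0.
Iterate (Newton) starting at ψ = 0.5:
  ψ = 0.500: g = -0.1111, g' = -0.453 → ψ = 0.255
  ψ = 0.255: g = 0.0130, g' = -0.594 → ψ = 0.276
  ψ = 0.276: g = 0.0002, g' = -0.572 → ψ = 0.277
Converged at ψ = 0.277.
Compositions from xᵢ = zᵢ/(1+ψ(Kᵢ−1)), yᵢ = Kᵢxᵢ:
  n-pentane: x = 0.137, y = 0.441
  ethanol: x = 0.422, y = 0.329
  2-propanol: x = 0.223, y = 0.150
  toluene: x = 0.218, y = 0.081

ψ = 0.277, x_2-propanol = 0.223, y_2-propanol = 0.150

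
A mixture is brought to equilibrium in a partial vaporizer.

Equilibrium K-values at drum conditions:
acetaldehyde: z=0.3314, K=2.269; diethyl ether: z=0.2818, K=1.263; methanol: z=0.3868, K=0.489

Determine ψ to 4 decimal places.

ψ = 0.6445

Let ψ = V/F and solve Σ zᵢ(Kᵢ−1)/(1+ψ(Kᵢ−1)) = 0.
Check two-phase: ΣzᵢKᵢ = 1.2970 > 1 and Σzᵢ/Kᵢ = 1.1602 > 1, so g(0) = 0.2970 > 0 and g(1) = -0.1602 < 0.
Newton–Raphson from ψ = 0.44:
  ψ = 0.4400: g = 0.08131, g' = -0.4035 → ψ = 0.6415
  ψ = 0.6415: g = 0.00120, g' = -0.4000 → ψ = 0.6445
Converged at ψ = 0.6445.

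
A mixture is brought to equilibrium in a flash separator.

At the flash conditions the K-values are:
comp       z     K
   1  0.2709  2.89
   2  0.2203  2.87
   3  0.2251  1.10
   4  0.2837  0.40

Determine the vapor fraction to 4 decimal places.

Newton–Raphson from ψ = 0.5:
  ψ = 0.5000: g = 0.25441, g' = -0.6720 → ψ = 0.8786
  ψ = 0.8786: g = 0.00903, g' = -0.7057 → ψ = 0.8914
  ψ = 0.8914: g = -0.00007, g' = -0.7165 → ψ = 0.8913
Converged at ψ = 0.8913.

ψ = 0.8913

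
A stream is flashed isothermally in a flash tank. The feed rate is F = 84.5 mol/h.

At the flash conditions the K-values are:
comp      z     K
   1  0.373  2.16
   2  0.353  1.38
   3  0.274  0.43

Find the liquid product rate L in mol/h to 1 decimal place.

Material balance + equilibrium reduce to Σ zᵢ(Kᵢ−1)/(1+ψ(Kᵢ−1)) = 0.
Check two-phase: ΣzᵢKᵢ = 1.411 > 1 and Σzᵢ/Kᵢ = 1.066 > 1, so g(0) = 0.411 > 0 and g(1) = -0.066 < 0.
Newton–Raphson from ψ = 0.61:
  ψ = 0.610: g = 0.1229, g' = -0.415 → ψ = 0.906
  ψ = 0.906: g = -0.0123, g' = -0.528 → ψ = 0.883
  ψ = 0.883: g = -0.0002, g' = -0.512 → ψ = 0.882
Converged at ψ = 0.882.
Then V = ψ·F = 0.8825·84.5 = 74.6 mol/h and L = F − V = 9.9 mol/h.

L = 9.9 mol/h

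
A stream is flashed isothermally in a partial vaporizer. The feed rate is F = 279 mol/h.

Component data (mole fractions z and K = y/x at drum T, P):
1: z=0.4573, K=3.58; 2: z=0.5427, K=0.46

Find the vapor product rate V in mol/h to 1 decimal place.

V = 177.6 mol/h

Let β = V/F and solve Σ zᵢ(Kᵢ−1)/(1+β(Kᵢ−1)) = 0.
g(0) = ΣzᵢKᵢ − 1 = 0.8868 and g(1) = 1 − Σzᵢ/Kᵢ = -0.3075, so a root lies in (0, 1).
Binary case is linear: z₁(K₁−1)(1+β(K₂−1)) + z₂(K₂−1)(1+β(K₁−1)) = 0
⇒ β = [z₁(K₁−1)+z₂(K₂−1)] / [−(K₁−1)(K₂−1)] = 0.88678/1.39320 = 0.6365
Then V = β·F = 0.6365·279 = 177.6 mol/h and L = F − V = 101.4 mol/h.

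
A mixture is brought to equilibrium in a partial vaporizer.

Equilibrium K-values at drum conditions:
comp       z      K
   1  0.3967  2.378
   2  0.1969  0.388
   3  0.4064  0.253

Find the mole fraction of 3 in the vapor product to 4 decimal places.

Let ψ = V/F and solve Σ zᵢ(Kᵢ−1)/(1+ψ(Kᵢ−1)) = 0.
Check two-phase: ΣzᵢKᵢ = 1.1226 > 1 and Σzᵢ/Kᵢ = 2.2806 > 1, so g(0) = 0.1226 > 0 and g(1) = -1.2806 < 0.
Newton–Raphson from ψ = 0.5:
  ψ = 0.5000: g = -0.33455, g' = -0.9949 → ψ = 0.1638
  ψ = 0.1638: g = -0.03381, g' = -0.8869 → ψ = 0.1256
  ψ = 0.1256: g = 0.00042, g' = -0.9101 → ψ = 0.1261
Converged at ψ = 0.1261.
Compositions from xᵢ = zᵢ/(1+ψ(Kᵢ−1)), yᵢ = Kᵢxᵢ:
  1: x = 0.3380, y = 0.8037
  2: x = 0.2134, y = 0.0828
  3: x = 0.4487, y = 0.1135

y_3 = 0.1135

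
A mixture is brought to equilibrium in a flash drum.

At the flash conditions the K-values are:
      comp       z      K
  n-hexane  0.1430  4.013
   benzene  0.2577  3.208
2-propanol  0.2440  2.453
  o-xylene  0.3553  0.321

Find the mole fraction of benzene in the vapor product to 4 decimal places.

Material balance + equilibrium reduce to Σ zᵢ(Kᵢ−1)/(1+V/F(Kᵢ−1)) = 0.
Check two-phase: ΣzᵢKᵢ = 2.1131 > 1 and Σzᵢ/Kᵢ = 1.3223 > 1, so g(0) = 1.1131 > 0 and g(1) = -0.3223 < 0.
Iterate (Newton) starting at V/F = 0.5:
  V/F = 0.5000: g = 0.28243, g' = -1.0387 → V/F = 0.7719
  V/F = 0.7719: g = 0.00011, g' = -1.1269 → V/F = 0.7720
Converged at V/F = 0.7720.
Compositions from xᵢ = zᵢ/(1+V/F(Kᵢ−1)), yᵢ = Kᵢxᵢ:
  n-hexane: x = 0.0430, y = 0.1725
  benzene: x = 0.0953, y = 0.3057
  2-propanol: x = 0.1150, y = 0.2821
  o-xylene: x = 0.7467, y = 0.2397

y_benzene = 0.3057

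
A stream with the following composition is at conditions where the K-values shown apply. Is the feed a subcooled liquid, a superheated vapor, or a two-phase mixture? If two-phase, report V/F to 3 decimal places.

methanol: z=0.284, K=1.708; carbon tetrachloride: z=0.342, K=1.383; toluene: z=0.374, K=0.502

two-phase, V/F = 0.537

ΣzᵢKᵢ = 1.146; Σzᵢ/Kᵢ = 1.159.
Both exceed 1, so a two-phase solution exists.
Let ψ = V/F and solve Σ zᵢ(Kᵢ−1)/(1+ψ(Kᵢ−1)) = 0.
Newton iteration, ψ⁰ = 0.55:
  ψ = 0.550: g = -0.0036, g' = -0.284 → ψ = 0.537
Converged at ψ = 0.537.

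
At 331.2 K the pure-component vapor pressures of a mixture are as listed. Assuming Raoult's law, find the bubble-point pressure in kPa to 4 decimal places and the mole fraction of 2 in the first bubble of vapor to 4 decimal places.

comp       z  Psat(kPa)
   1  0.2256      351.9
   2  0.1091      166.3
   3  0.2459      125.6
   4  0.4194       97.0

At the bubble point ψ → 0, so ΣzᵢKᵢ = 1 with Kᵢ = Pᵢˢᵃᵗ/P ⇒ P = ΣzᵢPᵢˢᵃᵗ.
P = 0.2256·351.9 + 0.1091·166.3 + 0.2459·125.6 + 0.4194·97.0 = 169.0988 kPa
yᵢ = zᵢPᵢˢᵃᵗ/P ⇒ y_2 = 0.1091·166.3/169.0988 = 0.1073

Pbub = 169.0988 kPa, y_2 = 0.1073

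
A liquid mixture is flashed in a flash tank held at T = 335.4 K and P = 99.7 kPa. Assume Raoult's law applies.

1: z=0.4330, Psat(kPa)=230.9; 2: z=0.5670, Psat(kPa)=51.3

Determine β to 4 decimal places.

Raoult's law: Kᵢ = Pᵢˢᵃᵗ/P = Pᵢˢᵃᵗ/99.7.
  K_1 = 230.9/99.7 = 2.315948, K_2 = 51.3/99.7 = 0.514544
Rachford–Rice: g(β) = Σ zᵢ(Kᵢ−1)/(1+β(Kᵢ−1)) = 0.
g(0) = ΣzᵢKᵢ − 1 = 0.2946 and g(1) = 1 − Σzᵢ/Kᵢ = -0.2889, so a root lies in (0, 1).
Iterate (Newton) starting at β = 0.31:
  β = 0.3100: g = 0.08069, g' = -0.5634 → β = 0.4532
  β = 0.4532: g = 0.00403, g' = -0.5139 → β = 0.4611
Converged at β = 0.4611.

β = 0.4611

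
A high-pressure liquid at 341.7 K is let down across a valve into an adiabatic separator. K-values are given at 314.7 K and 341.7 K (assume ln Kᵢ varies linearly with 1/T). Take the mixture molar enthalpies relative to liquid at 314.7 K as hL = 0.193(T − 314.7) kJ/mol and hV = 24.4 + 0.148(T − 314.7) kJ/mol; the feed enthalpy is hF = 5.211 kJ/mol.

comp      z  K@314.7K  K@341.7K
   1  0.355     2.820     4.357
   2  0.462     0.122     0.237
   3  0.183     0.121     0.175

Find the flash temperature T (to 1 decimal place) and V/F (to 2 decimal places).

T = 324.3 K, V/F = 0.14

Adiabatic flash: solve Rachford–Rice at each trial T, then check hF = ψ·hV(T) + (1−ψ)·hL(T).
  T = 314.7 K: K = (2.820, 0.122, 0.121), RR gives ψ = 0.050, H_out = 1.215 kJ/mol
  T = 341.7 K: K = (4.357, 0.237, 0.175), RR gives ψ = 0.262, H_out = 11.297 kJ/mol
  T = 328.2 K: K = (3.537, 0.172, 0.147), RR gives ψ = 0.171, H_out = 6.672 kJ/mol
  T = 321.4 K: K = (3.163, 0.145, 0.133), RR gives ψ = 0.116, H_out = 4.077 kJ/mol
  T = 324.8 K: K = (3.347, 0.158, 0.140), RR gives ψ = 0.144, H_out = 5.406 kJ/mol
  T = 323.1 K: K = (3.254, 0.152, 0.137), RR gives ψ = 0.130, H_out = 4.750 kJ/mol
Linear interpolation between T = 323.1 (H_out = 4.750) and T = 324.8 (H_out = 5.406) on hF = 5.211 gives T ≈ 324.3 K, at which ψ = 0.14.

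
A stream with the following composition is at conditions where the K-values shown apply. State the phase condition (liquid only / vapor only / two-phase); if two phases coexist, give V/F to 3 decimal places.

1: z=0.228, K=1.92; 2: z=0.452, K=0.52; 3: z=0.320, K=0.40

liquid only

ΣzᵢKᵢ = 0.801; Σzᵢ/Kᵢ = 1.788.
Since ΣzᵢKᵢ < 1 the mixture is below its bubble point — single liquid phase.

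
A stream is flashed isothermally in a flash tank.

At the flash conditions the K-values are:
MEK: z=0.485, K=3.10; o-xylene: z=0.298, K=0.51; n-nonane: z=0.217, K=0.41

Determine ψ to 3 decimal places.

Iterate (Newton) starting at ψ = 0.5:
  ψ = 0.500: g = 0.1218, g' = -0.786 → ψ = 0.655
  ψ = 0.655: g = 0.0051, g' = -0.735 → ψ = 0.662
Converged at ψ = 0.662.

ψ = 0.662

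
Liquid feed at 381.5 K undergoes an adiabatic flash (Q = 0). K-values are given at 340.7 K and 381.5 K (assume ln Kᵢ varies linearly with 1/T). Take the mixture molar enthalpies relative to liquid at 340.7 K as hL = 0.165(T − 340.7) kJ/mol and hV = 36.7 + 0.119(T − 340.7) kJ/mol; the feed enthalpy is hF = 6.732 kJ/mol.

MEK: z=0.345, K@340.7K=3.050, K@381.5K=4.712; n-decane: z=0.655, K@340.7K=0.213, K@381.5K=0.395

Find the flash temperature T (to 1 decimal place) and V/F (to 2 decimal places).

Adiabatic flash: solve Rachford–Rice at each trial T, then check hF = ψ·hV(T) + (1−ψ)·hL(T).
  T = 340.7 K: K = (3.050, 0.213), RR gives ψ = 0.119, H_out = 4.362 kJ/mol
  T = 381.5 K: K = (4.712, 0.395), RR gives ψ = 0.394, H_out = 20.445 kJ/mol
  T = 361.1 K: K = (3.838, 0.295), RR gives ψ = 0.259, H_out = 12.616 kJ/mol
  T = 350.9 K: K = (3.433, 0.252), RR gives ψ = 0.192, H_out = 8.637 kJ/mol
  T = 345.8 K: K = (3.239, 0.232), RR gives ψ = 0.157, H_out = 6.551 kJ/mol
  T = 348.4 K: K = (3.337, 0.242), RR gives ψ = 0.175, H_out = 7.626 kJ/mol
  T = 347.1 K: K = (3.288, 0.237), RR gives ψ = 0.166, H_out = 7.092 kJ/mol
Linear interpolation between T = 345.8 (H_out = 6.551) and T = 347.1 (H_out = 7.092) on hF = 6.732 gives T ≈ 346.2 K, at which ψ = 0.16.

T = 346.2 K, V/F = 0.16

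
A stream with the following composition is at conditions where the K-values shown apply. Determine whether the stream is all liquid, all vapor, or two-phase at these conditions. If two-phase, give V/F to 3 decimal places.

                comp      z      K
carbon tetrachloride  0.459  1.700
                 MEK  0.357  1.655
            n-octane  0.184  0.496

ΣzᵢKᵢ = 1.462; Σzᵢ/Kᵢ = 0.857.
Since Σzᵢ/Kᵢ < 1 the mixture is above its dew point — single vapor phase.

all vapor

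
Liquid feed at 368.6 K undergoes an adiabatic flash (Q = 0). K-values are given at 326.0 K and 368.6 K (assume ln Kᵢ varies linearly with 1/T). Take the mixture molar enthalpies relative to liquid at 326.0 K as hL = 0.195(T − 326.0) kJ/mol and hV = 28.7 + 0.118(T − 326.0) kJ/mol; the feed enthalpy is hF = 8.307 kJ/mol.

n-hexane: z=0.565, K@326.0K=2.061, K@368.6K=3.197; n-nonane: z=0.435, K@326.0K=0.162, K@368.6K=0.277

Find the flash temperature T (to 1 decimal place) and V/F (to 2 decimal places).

T = 327.5 K, V/F = 0.28

Adiabatic flash: solve Rachford–Rice at each trial T, then check hF = ψ·hV(T) + (1−ψ)·hL(T).
  T = 326.0 K: K = (2.061, 0.162), RR gives ψ = 0.264, H_out = 7.584 kJ/mol
  T = 368.6 K: K = (3.197, 0.277), RR gives ψ = 0.583, H_out = 23.139 kJ/mol
  T = 347.3 K: K = (2.602, 0.215), RR gives ψ = 0.448, H_out = 16.289 kJ/mol
  T = 336.6 K: K = (2.323, 0.187), RR gives ψ = 0.367, H_out = 12.288 kJ/mol
  T = 331.3 K: K = (2.190, 0.174), RR gives ψ = 0.319, H_out = 10.056 kJ/mol
  T = 328.6 K: K = (2.124, 0.168), RR gives ψ = 0.292, H_out = 8.831 kJ/mol
  T = 327.3 K: K = (2.092, 0.165), RR gives ψ = 0.278, H_out = 8.217 kJ/mol
Linear interpolation between T = 327.3 (H_out = 8.217) and T = 328.6 (H_out = 8.831) on hF = 8.307 gives T ≈ 327.5 K, at which ψ = 0.28.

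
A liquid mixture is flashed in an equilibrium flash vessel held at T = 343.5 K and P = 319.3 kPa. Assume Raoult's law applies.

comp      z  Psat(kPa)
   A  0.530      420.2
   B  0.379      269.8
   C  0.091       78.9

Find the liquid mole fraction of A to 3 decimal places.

Raoult's law: Kᵢ = Pᵢˢᵃᵗ/P = Pᵢˢᵃᵗ/319.3.
  K_A = 420.2/319.3 = 1.31600, K_B = 269.8/319.3 = 0.84497, K_C = 78.9/319.3 = 0.24710
Rachford–Rice: g(V/F) = Σ zᵢ(Kᵢ−1)/(1+V/F(Kᵢ−1)) = 0.
Feasibility: ΣzᵢKᵢ = 1.040, Σzᵢ/Kᵢ = 1.220 — both > 1, two phases present.
Iterate (Newton) starting at V/F = 0.69:
  V/F = 0.690: g = -0.0709, g' = -0.271 → V/F = 0.428
  V/F = 0.428: g = -0.0165, g' = -0.164 → V/F = 0.327
  V/F = 0.327: g = -0.0010, g' = -0.144 → V/F = 0.320
Converged at V/F = 0.320.
Compositions from xᵢ = zᵢ/(1+V/F(Kᵢ−1)), yᵢ = Kᵢxᵢ:
  A: x = 0.481, y = 0.633
  B: x = 0.399, y = 0.337
  C: x = 0.120, y = 0.030

x_A = 0.481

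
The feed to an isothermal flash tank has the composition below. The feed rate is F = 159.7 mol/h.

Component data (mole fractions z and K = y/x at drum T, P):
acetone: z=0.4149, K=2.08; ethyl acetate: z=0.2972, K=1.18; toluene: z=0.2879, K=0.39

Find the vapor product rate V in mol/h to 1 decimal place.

V = 110.5 mol/h

Rachford–Rice: g(ψ) = Σ zᵢ(Kᵢ−1)/(1+ψ(Kᵢ−1)) = 0.
Check two-phase: ΣzᵢKᵢ = 1.3260 > 1 and Σzᵢ/Kᵢ = 1.1895 > 1, so g(0) = 0.3260 > 0 and g(1) = -0.1895 < 0.
Iterate (Newton) starting at ψ = 0.5:
  ψ = 0.5000: g = 0.08736, g' = -0.4339 → ψ = 0.7013
  ψ = 0.7013: g = -0.00445, g' = -0.4915 → ψ = 0.6923
  ψ = 0.6923: g = -0.00002, g' = -0.4870 → ψ = 0.6922
Converged at ψ = 0.6922.
Then V = ψ·F = 0.6922·159.7 = 110.5 mol/h and L = F − V = 49.2 mol/h.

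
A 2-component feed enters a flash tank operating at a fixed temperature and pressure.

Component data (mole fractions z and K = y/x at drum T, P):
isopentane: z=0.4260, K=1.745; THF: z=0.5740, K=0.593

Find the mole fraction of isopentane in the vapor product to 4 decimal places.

Let β = V/F and solve Σ zᵢ(Kᵢ−1)/(1+β(Kᵢ−1)) = 0.
Feasibility: ΣzᵢKᵢ = 1.0838, Σzᵢ/Kᵢ = 1.2121 — both > 1, two phases present.
Binary case is linear: z₁(K₁−1)(1+β(K₂−1)) + z₂(K₂−1)(1+β(K₁−1)) = 0
⇒ β = [z₁(K₁−1)+z₂(K₂−1)] / [−(K₁−1)(K₂−1)] = 0.08375/0.30322 = 0.2762
Compositions from xᵢ = zᵢ/(1+β(Kᵢ−1)), yᵢ = Kᵢxᵢ:
  isopentane: x = 0.3533, y = 0.6165
  THF: x = 0.6467, y = 0.3835

y_isopentane = 0.6165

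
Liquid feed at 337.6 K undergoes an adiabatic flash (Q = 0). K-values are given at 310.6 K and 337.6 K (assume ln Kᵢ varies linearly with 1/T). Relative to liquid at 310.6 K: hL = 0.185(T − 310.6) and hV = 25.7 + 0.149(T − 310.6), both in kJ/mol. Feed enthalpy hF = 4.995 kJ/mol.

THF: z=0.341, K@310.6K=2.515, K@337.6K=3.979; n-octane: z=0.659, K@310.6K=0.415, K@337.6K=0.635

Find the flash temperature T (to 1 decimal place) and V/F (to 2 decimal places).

T = 312.3 K, V/F = 0.18

Adiabatic flash: solve Rachford–Rice at each trial T, then check hF = ψ·hV(T) + (1−ψ)·hL(T).
  T = 310.6 K: K = (2.515, 0.415), RR gives ψ = 0.148, H_out = 3.802 kJ/mol
  T = 337.6 K: K = (3.979, 0.635), RR gives ψ = 0.713, H_out = 22.627 kJ/mol
  T = 324.1 K: K = (3.194, 0.518), RR gives ψ = 0.407, H_out = 12.758 kJ/mol
  T = 317.4 K: K = (2.844, 0.465), RR gives ψ = 0.280, H_out = 8.388 kJ/mol
  T = 314.0 K: K = (2.676, 0.440), RR gives ψ = 0.215, H_out = 6.137 kJ/mol
  T = 312.3 K: K = (2.595, 0.427), RR gives ψ = 0.182, H_out = 4.983 kJ/mol
Linear interpolation between T = 312.3 (H_out = 4.983) and T = 314.0 (H_out = 6.137) on hF = 4.995 gives T ≈ 312.3 K, at which ψ = 0.18.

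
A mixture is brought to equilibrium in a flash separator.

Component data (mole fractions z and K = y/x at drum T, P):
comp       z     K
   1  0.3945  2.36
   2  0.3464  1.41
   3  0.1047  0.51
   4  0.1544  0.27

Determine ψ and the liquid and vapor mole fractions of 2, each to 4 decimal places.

Newton iteration, ψ⁰ = 0.5:
  ψ = 0.5000: g = 0.19177, g' = -0.5468 → ψ = 0.8507
  ψ = 0.8507: g = -0.03136, g' = -0.8357 → ψ = 0.8132
  ψ = 0.8132: g = -0.00138, g' = -0.7650 → ψ = 0.8114
Converged at ψ = 0.8114.
Compositions from xᵢ = zᵢ/(1+ψ(Kᵢ−1)), yᵢ = Kᵢxᵢ:
  1: x = 0.1875, y = 0.4426
  2: x = 0.2599, y = 0.3665
  3: x = 0.1738, y = 0.0886
  4: x = 0.3787, y = 0.1023

ψ = 0.8114, x_2 = 0.2599, y_2 = 0.3665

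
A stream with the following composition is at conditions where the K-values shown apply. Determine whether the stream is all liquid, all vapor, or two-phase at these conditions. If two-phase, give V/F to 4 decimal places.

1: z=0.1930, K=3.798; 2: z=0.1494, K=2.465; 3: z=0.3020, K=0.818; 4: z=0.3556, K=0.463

two-phase, V/F = 0.5533

ΣzᵢKᵢ = 1.5130; Σzᵢ/Kᵢ = 1.2487.
Both exceed 1, so a two-phase solution exists.
Let ψ = V/F and solve Σ zᵢ(Kᵢ−1)/(1+ψ(Kᵢ−1)) = 0.
Iterate (Newton) starting at ψ = 0.68:
  ψ = 0.6800: g = -0.06784, g' = -0.5273 → ψ = 0.5513
  ψ = 0.5513: g = 0.00109, g' = -0.5511 → ψ = 0.5533
Converged at ψ = 0.5533.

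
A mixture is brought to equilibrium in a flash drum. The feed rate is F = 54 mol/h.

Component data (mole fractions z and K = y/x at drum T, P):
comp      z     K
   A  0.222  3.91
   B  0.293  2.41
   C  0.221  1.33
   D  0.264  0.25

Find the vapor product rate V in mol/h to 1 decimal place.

Material balance + equilibrium reduce to Σ zᵢ(Kᵢ−1)/(1+V/F(Kᵢ−1)) = 0.
Feasibility: ΣzᵢKᵢ = 1.934, Σzᵢ/Kᵢ = 1.401 — both > 1, two phases present.
Newton–Raphson from V/F = 0.5:
  V/F = 0.500: g = 0.2513, g' = -0.910 → V/F = 0.776
  V/F = 0.776: g = -0.0201, g' = -1.175 → V/F = 0.759
Converged at V/F = 0.759.
Then V = V/F·F = 0.7586·54 = 41.0 mol/h and L = F − V = 13.0 mol/h.

V = 41.0 mol/h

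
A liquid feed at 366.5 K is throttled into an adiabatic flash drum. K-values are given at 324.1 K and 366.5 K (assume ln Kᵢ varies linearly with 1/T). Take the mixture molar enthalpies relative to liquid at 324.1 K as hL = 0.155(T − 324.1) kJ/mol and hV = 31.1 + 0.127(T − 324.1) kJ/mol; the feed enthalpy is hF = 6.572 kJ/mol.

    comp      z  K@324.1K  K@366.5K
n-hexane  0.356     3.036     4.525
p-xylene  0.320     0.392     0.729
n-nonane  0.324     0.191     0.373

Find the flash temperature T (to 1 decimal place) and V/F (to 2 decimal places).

Adiabatic flash: solve Rachford–Rice at each trial T, then check hF = ψ·hV(T) + (1−ψ)·hL(T).
  T = 324.1 K: K = (3.036, 0.392, 0.191), RR gives ψ = 0.184, H_out = 5.729 kJ/mol
  T = 366.5 K: K = (4.525, 0.729, 0.373), RR gives ψ = 0.568, H_out = 23.562 kJ/mol
  T = 345.3 K: K = (3.752, 0.545, 0.272), RR gives ψ = 0.359, H_out = 14.229 kJ/mol
  T = 334.7 K: K = (3.386, 0.465, 0.229), RR gives ψ = 0.271, H_out = 9.989 kJ/mol
  T = 329.4 K: K = (3.209, 0.427, 0.210), RR gives ψ = 0.228, H_out = 7.876 kJ/mol
  T = 326.8 K: K = (3.124, 0.410, 0.200), RR gives ψ = 0.207, H_out = 6.829 kJ/mol
  T = 325.5 K: K = (3.081, 0.401, 0.196), RR gives ψ = 0.196, H_out = 6.301 kJ/mol
Linear interpolation between T = 325.5 (H_out = 6.301) and T = 326.8 (H_out = 6.829) on hF = 6.572 gives T ≈ 326.2 K, at which ψ = 0.20.

T = 326.2 K, V/F = 0.20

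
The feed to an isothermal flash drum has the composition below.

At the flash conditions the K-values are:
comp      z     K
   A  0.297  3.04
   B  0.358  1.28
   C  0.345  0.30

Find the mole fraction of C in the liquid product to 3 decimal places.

x_C = 0.544

Rachford–Rice: g(ψ) = Σ zᵢ(Kᵢ−1)/(1+ψ(Kᵢ−1)) = 0.
Feasibility: ΣzᵢKᵢ = 1.465, Σzᵢ/Kᵢ = 1.527 — both > 1, two phases present.
Newton iteration, ψ⁰ = 0.5:
  ψ = 0.500: g = 0.0163, g' = -0.725 → ψ = 0.523
  ψ = 0.523: g = -0.0001, g' = -0.731 → ψ = 0.522
Converged at ψ = 0.522.
Compositions from xᵢ = zᵢ/(1+ψ(Kᵢ−1)), yᵢ = Kᵢxᵢ:
  A: x = 0.144, y = 0.437
  B: x = 0.312, y = 0.400
  C: x = 0.544, y = 0.163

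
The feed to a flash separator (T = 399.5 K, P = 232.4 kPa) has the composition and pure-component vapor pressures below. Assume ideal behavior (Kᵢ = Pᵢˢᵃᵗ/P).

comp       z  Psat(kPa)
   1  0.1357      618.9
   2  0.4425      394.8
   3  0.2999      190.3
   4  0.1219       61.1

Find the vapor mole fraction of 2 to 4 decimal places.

y_2 = 0.4775

Raoult's law: Kᵢ = Pᵢˢᵃᵗ/P = Pᵢˢᵃᵗ/232.4.
  K_1 = 618.9/232.4 = 2.663081, K_2 = 394.8/232.4 = 1.698795, K_3 = 190.3/232.4 = 0.818847, K_4 = 61.1/232.4 = 0.262909
Material balance + equilibrium reduce to Σ zᵢ(Kᵢ−1)/(1+V/F(Kᵢ−1)) = 0.
Check two-phase: ΣzᵢKᵢ = 1.3907 > 1 and Σzᵢ/Kᵢ = 1.1413 > 1, so g(0) = 0.3907 > 0 and g(1) = -0.1413 < 0.
Newton–Raphson from V/F = 0.5:
  V/F = 0.5000: g = 0.15034, g' = -0.4086 → V/F = 0.8680
  V/F = 0.8680: g = -0.02907, g' = -0.6708 → V/F = 0.8247
  V/F = 0.8247: g = -0.00165, g' = -0.5980 → V/F = 0.8219
Converged at V/F = 0.8219.
Compositions from xᵢ = zᵢ/(1+V/F(Kᵢ−1)), yᵢ = Kᵢxᵢ:
  1: x = 0.0573, y = 0.1527
  2: x = 0.2811, y = 0.4775
  3: x = 0.3524, y = 0.2885
  4: x = 0.3092, y = 0.0813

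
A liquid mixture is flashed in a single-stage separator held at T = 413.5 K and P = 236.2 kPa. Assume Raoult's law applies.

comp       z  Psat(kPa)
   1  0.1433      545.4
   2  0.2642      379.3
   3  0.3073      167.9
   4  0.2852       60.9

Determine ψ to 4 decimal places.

ψ = 0.0932

Raoult's law: Kᵢ = Pᵢˢᵃᵗ/P = Pᵢˢᵃᵗ/236.2.
  K_1 = 545.4/236.2 = 2.309060, K_2 = 379.3/236.2 = 1.605843, K_3 = 167.9/236.2 = 0.710838, K_4 = 60.9/236.2 = 0.257832
Iterate (Newton) starting at ψ = 0.5:
  ψ = 0.5000: g = -0.20421, g' = -0.5791 → ψ = 0.1474
  ψ = 0.1474: g = -0.02628, g' = -0.4804 → ψ = 0.0927
  ψ = 0.0927: g = 0.00025, g' = -0.4905 → ψ = 0.0932
Converged at ψ = 0.0932.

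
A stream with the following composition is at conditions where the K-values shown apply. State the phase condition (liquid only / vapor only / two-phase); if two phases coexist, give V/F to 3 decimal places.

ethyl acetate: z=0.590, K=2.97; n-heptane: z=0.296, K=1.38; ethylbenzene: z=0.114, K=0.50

vapor only

ΣzᵢKᵢ = 2.218; Σzᵢ/Kᵢ = 0.641.
Since Σzᵢ/Kᵢ < 1 the mixture is above its dew point — single vapor phase.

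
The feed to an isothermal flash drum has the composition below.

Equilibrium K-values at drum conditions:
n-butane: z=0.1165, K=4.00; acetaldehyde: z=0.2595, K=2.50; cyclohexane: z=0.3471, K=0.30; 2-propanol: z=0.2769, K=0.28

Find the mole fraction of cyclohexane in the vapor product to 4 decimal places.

Iterate (Newton) starting at V/F = 0.43:
  V/F = 0.4300: g = -0.24712, g' = -1.0650 → V/F = 0.1980
  V/F = 0.1980: g = 0.00485, g' = -1.1843 → V/F = 0.2020
  V/F = 0.2020: g = 0.00001, g' = -1.1776 → V/F = 0.2021
Converged at V/F = 0.2021.
Compositions from xᵢ = zᵢ/(1+V/F(Kᵢ−1)), yᵢ = Kᵢxᵢ:
  n-butane: x = 0.0725, y = 0.2901
  acetaldehyde: x = 0.1991, y = 0.4979
  cyclohexane: x = 0.4043, y = 0.1213
  2-propanol: x = 0.3240, y = 0.0907

y_cyclohexane = 0.1213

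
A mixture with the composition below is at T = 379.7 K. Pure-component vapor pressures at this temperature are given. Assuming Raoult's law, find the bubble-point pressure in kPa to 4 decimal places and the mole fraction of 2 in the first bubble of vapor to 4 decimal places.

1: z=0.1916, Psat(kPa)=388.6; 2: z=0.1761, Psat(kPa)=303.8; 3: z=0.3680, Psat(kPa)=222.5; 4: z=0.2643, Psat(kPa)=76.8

At the bubble point ψ → 0, so ΣzᵢKᵢ = 1 with Kᵢ = Pᵢˢᵃᵗ/P ⇒ P = ΣzᵢPᵢˢᵃᵗ.
P = 0.1916·388.6 + 0.1761·303.8 + 0.3680·222.5 + 0.2643·76.8 = 230.1332 kPa
yᵢ = zᵢPᵢˢᵃᵗ/P ⇒ y_2 = 0.1761·303.8/230.1332 = 0.2325

Pbub = 230.1332 kPa, y_2 = 0.2325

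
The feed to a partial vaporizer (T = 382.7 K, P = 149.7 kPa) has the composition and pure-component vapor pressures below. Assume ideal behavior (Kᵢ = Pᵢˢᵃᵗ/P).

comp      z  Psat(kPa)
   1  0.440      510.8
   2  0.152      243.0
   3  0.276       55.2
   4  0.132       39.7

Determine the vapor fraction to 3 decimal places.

ψ = 0.650

Raoult's law: Kᵢ = Pᵢˢᵃᵗ/P = Pᵢˢᵃᵗ/149.7.
  K_1 = 510.8/149.7 = 3.41216, K_2 = 243.0/149.7 = 1.62325, K_3 = 55.2/149.7 = 0.36874, K_4 = 39.7/149.7 = 0.26520
Rachford–Rice: g(ψ) = Σ zᵢ(Kᵢ−1)/(1+ψ(Kᵢ−1)) = 0.
g(0) = ΣzᵢKᵢ − 1 = 0.885 and g(1) = 1 − Σzᵢ/Kᵢ = -0.469, so a root lies in (0, 1).
Iterate (Newton) starting at ψ = 0.5:
  ψ = 0.500: g = 0.1454, g' = -0.973 → ψ = 0.649
  ψ = 0.649: g = 0.0002, g' = -0.995 → ψ = 0.650
Converged at ψ = 0.650.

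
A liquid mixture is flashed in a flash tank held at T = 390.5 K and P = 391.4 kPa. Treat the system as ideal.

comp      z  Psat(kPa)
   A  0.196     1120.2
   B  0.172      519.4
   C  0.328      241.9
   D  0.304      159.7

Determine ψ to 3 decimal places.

Raoult's law: Kᵢ = Pᵢˢᵃᵗ/P = Pᵢˢᵃᵗ/391.4.
  K_A = 1120.2/391.4 = 2.86203, K_B = 519.4/391.4 = 1.32703, K_C = 241.9/391.4 = 0.61804, K_D = 159.7/391.4 = 0.40802
Rachford–Rice: g(ψ) = Σ zᵢ(Kᵢ−1)/(1+ψ(Kᵢ−1)) = 0.
Feasibility: ΣzᵢKᵢ = 1.116, Σzᵢ/Kᵢ = 1.474 — both > 1, two phases present.
Newton iteration, ψ⁰ = 0.5:
  ψ = 0.500: g = -0.1731, g' = -0.484 → ψ = 0.142
  ψ = 0.142: g = 0.0133, g' = -0.622 → ψ = 0.164
Converged at ψ = 0.164.

ψ = 0.164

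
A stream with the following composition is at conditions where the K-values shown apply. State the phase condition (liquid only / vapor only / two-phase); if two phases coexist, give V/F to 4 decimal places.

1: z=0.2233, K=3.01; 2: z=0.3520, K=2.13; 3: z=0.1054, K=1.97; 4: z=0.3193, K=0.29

two-phase, V/F = 0.7191

ΣzᵢKᵢ = 1.7221; Σzᵢ/Kᵢ = 1.3940.
Both exceed 1, so a two-phase solution exists.
Newton iteration, ψ⁰ = 0.3:
  ψ = 0.3000: g = 0.36819, g' = -0.9212 → ψ = 0.6997
  ψ = 0.6997: g = 0.01904, g' = -0.9668 → ψ = 0.7194
  ψ = 0.7194: g = -0.00027, g' = -0.9944 → ψ = 0.7191
Converged at ψ = 0.7191.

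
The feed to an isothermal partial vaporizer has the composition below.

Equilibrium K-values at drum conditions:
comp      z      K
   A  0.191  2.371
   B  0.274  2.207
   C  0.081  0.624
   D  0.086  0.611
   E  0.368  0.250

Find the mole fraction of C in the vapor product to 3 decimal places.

Material balance + equilibrium reduce to Σ zᵢ(Kᵢ−1)/(1+ψ(Kᵢ−1)) = 0.
Check two-phase: ΣzᵢKᵢ = 1.253 > 1 and Σzᵢ/Kᵢ = 1.947 > 1, so g(0) = 0.253 > 0 and g(1) = -0.947 < 0.
Newton iteration, ψ⁰ = 0.5:
  ψ = 0.500: g = -0.1590, g' = -0.849 → ψ = 0.313
  ψ = 0.313: g = -0.0098, g' = -0.771 → ψ = 0.300
Converged at ψ = 0.300.
Compositions from xᵢ = zᵢ/(1+ψ(Kᵢ−1)), yᵢ = Kᵢxᵢ:
  A: x = 0.135, y = 0.321
  B: x = 0.201, y = 0.444
  C: x = 0.091, y = 0.057
  D: x = 0.097, y = 0.059
  E: x = 0.475, y = 0.119

y_C = 0.057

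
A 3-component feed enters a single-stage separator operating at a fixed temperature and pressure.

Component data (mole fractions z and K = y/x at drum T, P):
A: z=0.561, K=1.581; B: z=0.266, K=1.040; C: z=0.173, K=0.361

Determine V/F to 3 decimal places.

Material balance + equilibrium reduce to Σ zᵢ(Kᵢ−1)/(1+V/F(Kᵢ−1)) = 0.
g(0) = ΣzᵢKᵢ − 1 = 0.226 and g(1) = 1 − Σzᵢ/Kᵢ = -0.090, so a root lies in (0, 1).
Iterate (Newton) starting at V/F = 0.64:
  V/F = 0.640: g = 0.0609, g' = -0.303 → V/F = 0.841
  V/F = 0.841: g = -0.0097, g' = -0.416 → V/F = 0.818
  V/F = 0.818: g = -0.0002, g' = -0.397 → V/F = 0.817
Converged at V/F = 0.817.

V/F = 0.817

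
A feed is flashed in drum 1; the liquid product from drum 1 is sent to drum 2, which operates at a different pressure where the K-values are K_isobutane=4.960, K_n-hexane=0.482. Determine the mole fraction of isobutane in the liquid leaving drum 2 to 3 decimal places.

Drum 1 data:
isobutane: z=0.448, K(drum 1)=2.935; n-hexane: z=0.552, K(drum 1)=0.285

Drum 1:
Rachford–Rice: g(ψ₁) = Σ zᵢ(Kᵢ−1)/(1+ψ₁(Kᵢ−1)) = 0.
Feasibility: ΣzᵢKᵢ = 1.472, Σzᵢ/Kᵢ = 2.089 — both > 1, two phases present.
Binary case is linear: z₁(K₁−1)(1+ψ₁(K₂−1)) + z₂(K₂−1)(1+ψ₁(K₁−1)) = 0
⇒ ψ₁ = [z₁(K₁−1)+z₂(K₂−1)] / [−(K₁−1)(K₂−1)] = 0.4722/1.3835 = 0.341
Drum-1 compositions:
  isobutane: x = 0.270, y = 0.792
  n-hexane: x = 0.730, y = 0.208
Drum-2 feed = drum-1 liquid: z₂ = (0.2698, 0.7302).
Drum 2:
Let ψ₂ = V/F and solve Σ zᵢ(Kᵢ−1)/(1+ψ₂(Kᵢ−1)) = 0.
Feasibility: ΣzᵢKᵢ = 1.690, Σzᵢ/Kᵢ = 1.569 — both > 1, two phases present.
Binary case is linear: z₁(K₁−1)(1+ψ₂(K₂−1)) + z₂(K₂−1)(1+ψ₂(K₁−1)) = 0
⇒ ψ₂ = [z₁(K₁−1)+z₂(K₂−1)] / [−(K₁−1)(K₂−1)] = 0.6902/2.0513 = 0.336
  isobutane: x = 0.116, y = 0.574
  n-hexane: x = 0.884, y = 0.426

x_isobutane (drum 2) = 0.116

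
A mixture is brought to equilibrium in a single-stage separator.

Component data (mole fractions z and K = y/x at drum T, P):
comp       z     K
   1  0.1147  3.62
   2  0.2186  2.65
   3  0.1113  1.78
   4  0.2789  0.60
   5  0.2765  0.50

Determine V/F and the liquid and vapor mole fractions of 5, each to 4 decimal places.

Rachford–Rice: g(V/F) = Σ zᵢ(Kᵢ−1)/(1+V/F(Kᵢ−1)) = 0.
g(0) = ΣzᵢKᵢ − 1 = 0.4982 and g(1) = 1 − Σzᵢ/Kᵢ = -0.1945, so a root lies in (0, 1).
Newton–Raphson from V/F = 0.5:
  V/F = 0.5000: g = 0.06640, g' = -0.5539 → V/F = 0.6199
  V/F = 0.6199: g = 0.00266, g' = -0.5146 → V/F = 0.6251
Converged at V/F = 0.6251.
Compositions from xᵢ = zᵢ/(1+V/F(Kᵢ−1)), yᵢ = Kᵢxᵢ:
  1: x = 0.0435, y = 0.1574
  2: x = 0.1076, y = 0.2852
  3: x = 0.0748, y = 0.1332
  4: x = 0.3719, y = 0.2231
  5: x = 0.4022, y = 0.2011

V/F = 0.6251, x_5 = 0.4022, y_5 = 0.2011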